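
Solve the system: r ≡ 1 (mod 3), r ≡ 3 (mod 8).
M = 3 × 8 = 24. M₁ = 8, y₁ ≡ 2 (mod 3). M₂ = 3, y₂ ≡ 3 (mod 8). r = 1×8×2 + 3×3×3 ≡ 19 (mod 24)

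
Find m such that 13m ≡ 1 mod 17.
Since 17 is prime, by Fermat 13^(-1) ≡ 13^{15} ≡ 4 mod 17. Verify: 13 × 4 = 52 ≡ 1 mod 17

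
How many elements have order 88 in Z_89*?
There are φ(89-1) = φ(88) = 40 primitive roots modulo 89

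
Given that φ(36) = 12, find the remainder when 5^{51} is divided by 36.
By Euler: 5^{12} ≡ 1 mod 36 since gcd(5, 36) = 1. 51 = 4×12 + 3. So 5^{51} ≡ 5^{3} ≡ 17 mod 36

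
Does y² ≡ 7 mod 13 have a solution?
By Euler's criterion: 7^{6} ≡ 12 mod 13. Since this equals -1 (≡ 12), 7 is not a QR.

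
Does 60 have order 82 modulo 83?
ord_83(60) divides 82. For each prime q|82: 60^{41}≡82, 60^{2}≡31, none ≡ 1. So 60 has order 82 and is a primitive root mod 83.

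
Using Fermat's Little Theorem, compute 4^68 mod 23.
By Fermat: 4^{22} ≡ 1 mod 23. 68 = 3×22 + 2. So 4^{68} ≡ 4^{2} ≡ 16 mod 23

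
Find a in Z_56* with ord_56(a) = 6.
3 has order 6 mod 56 since 3^{6} ≡ 1 (mod 56) and no smaller power works.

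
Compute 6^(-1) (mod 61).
Since 61 is prime, by Fermat 6^(-1) ≡ 6^{59} ≡ 51 (mod 61). Verify: 6 × 51 = 306 ≡ 1 (mod 61)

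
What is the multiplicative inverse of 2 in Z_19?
Since 19 is prime, by Fermat 2^(-1) ≡ 2^{17} ≡ 10 (mod 19). Verify: 2 × 10 = 20 ≡ 1 (mod 19)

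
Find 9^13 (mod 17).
By repeated squaring (mod 17): 9^{1}≡9, 9^{2}≡13, 9^{4}≡16, 9^{8}≡1. Then 9^{13} = 9^{8+4+1} ≡ 1 × 16 × 9 ≡ 8 (mod 17)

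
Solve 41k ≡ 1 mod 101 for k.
Since 101 is prime, by Fermat 41^(-1) ≡ 41^{99} ≡ 69 mod 101. Verify: 41 × 69 = 2829 ≡ 1 mod 101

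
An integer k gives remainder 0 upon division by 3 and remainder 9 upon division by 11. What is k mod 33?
M = 3 × 11 = 33. M₁ = 11, y₁ ≡ 2 mod 3. M₂ = 3, y₂ ≡ 4 mod 11. k = 0×11×2 + 9×3×4 ≡ 9 mod 33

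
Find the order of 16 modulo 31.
Powers of 16 mod 31: 16^1≡16, 16^2≡8, 16^3≡4, 16^4≡2, 16^5≡1. So the order of 16 is 5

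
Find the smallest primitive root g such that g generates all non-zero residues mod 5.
g = 2. For each prime q|4: 2^{2}≡4, none ≡ 1, so ord_5(2) = 4 and 2 is a primitive root.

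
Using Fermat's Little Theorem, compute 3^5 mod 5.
By Fermat: 3^{4} ≡ 1 (mod 5). So 3^{5} = 3^{4} · 3^{1} ≡ 3^{1} ≡ 3 (mod 5)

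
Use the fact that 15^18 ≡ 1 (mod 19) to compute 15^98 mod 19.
By Fermat: 15^{18} ≡ 1 (mod 19). 98 = 5×18 + 8. So 15^{98} ≡ 15^{8} ≡ 5 (mod 19)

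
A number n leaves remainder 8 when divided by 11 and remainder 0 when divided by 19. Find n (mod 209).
M = 11 × 19 = 209. M₁ = 19, y₁ ≡ 7 (mod 11). M₂ = 11, y₂ ≡ 7 (mod 19). n = 8×19×7 + 0×11×7 ≡ 19 (mod 209)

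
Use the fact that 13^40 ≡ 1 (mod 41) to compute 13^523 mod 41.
By Fermat: 13^{40} ≡ 1 (mod 41). 523 ≡ 3 (mod 40). So 13^{523} ≡ 13^{3} ≡ 24 (mod 41)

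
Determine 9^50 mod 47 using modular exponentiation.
Using Fermat: 9^{46} ≡ 1 (mod 47). 50 ≡ 4 (mod 46). So 9^{50} ≡ 9^{4} ≡ 28 (mod 47)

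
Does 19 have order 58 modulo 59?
19^{29} ≡ 1 (mod 59) and 29 < 58, so ord_59(19) = 29 ≠ 58 and 19 is not a primitive root.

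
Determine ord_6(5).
Powers of 5 mod 6: 5^1≡5, 5^2≡1. ord_6(5) = 2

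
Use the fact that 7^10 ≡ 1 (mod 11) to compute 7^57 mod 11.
By Fermat: 7^{10} ≡ 1 (mod 11). 57 = 5×10 + 7. So 7^{57} ≡ 7^{7} ≡ 6 (mod 11)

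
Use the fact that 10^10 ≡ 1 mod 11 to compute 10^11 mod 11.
By Fermat: 10^{10} ≡ 1 mod 11. So 10^{11} = 10^{10} · 10^{1} ≡ 10^{1} ≡ 10 mod 11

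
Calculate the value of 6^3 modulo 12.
6^{3} = 216 ≡ 0 (mod 12)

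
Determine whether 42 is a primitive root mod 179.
42^{89} ≡ 1 mod 179 and 89 < 178, so ord_179(42) = 89 ≠ 178 and 42 is not a primitive root.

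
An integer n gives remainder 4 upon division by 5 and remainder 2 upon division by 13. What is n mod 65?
M = 5 × 13 = 65. M₁ = 13, y₁ ≡ 2 mod 5. M₂ = 5, y₂ ≡ 8 mod 13. n = 4×13×2 + 2×5×8 ≡ 54 mod 65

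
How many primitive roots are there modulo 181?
There are φ(181-1) = φ(180) = 48 primitive roots modulo 181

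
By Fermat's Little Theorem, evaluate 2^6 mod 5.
By Fermat: 2^{4} ≡ 1 mod 5. So 2^{6} = 2^{4} · 2^{2} ≡ 2^{2} ≡ 4 mod 5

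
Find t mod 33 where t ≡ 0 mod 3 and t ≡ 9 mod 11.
M = 3 × 11 = 33. M₁ = 11, y₁ ≡ 2 mod 3. M₂ = 3, y₂ ≡ 4 mod 11. t = 0×11×2 + 9×3×4 ≡ 9 mod 33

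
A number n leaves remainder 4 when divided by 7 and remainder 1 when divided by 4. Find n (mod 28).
M = 7 × 4 = 28. M₁ = 4, y₁ ≡ 2 (mod 7). M₂ = 7, y₂ ≡ 3 (mod 4). n = 4×4×2 + 1×7×3 ≡ 25 (mod 28)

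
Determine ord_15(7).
Powers of 7 mod 15: 7^1≡7, 7^2≡4, 7^3≡13, 7^4≡1. Order = 4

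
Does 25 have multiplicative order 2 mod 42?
Powers of 25 mod 42: 25^1≡25, 25^2≡37, 25^3≡1. 25^2≡37≢1, so ord ≠ 2. No, the actual order is 3.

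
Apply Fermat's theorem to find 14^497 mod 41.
By Fermat: 14^{40} ≡ 1 mod 41. 497 ≡ 17 mod 40. So 14^{497} ≡ 14^{17} ≡ 14 mod 41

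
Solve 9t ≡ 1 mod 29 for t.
Since 29 is prime, by Fermat 9^(-1) ≡ 9^{27} ≡ 13 mod 29. Verify: 9 × 13 = 117 ≡ 1 mod 29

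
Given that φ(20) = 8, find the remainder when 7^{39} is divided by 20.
By Euler: 7^{8} ≡ 1 (mod 20) since gcd(7, 20) = 1. 39 = 4×8 + 7. So 7^{39} ≡ 7^{7} ≡ 3 (mod 20)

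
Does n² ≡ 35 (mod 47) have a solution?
By Euler's criterion: 35^{23} ≡ 46 (mod 47). Since this equals -1 (≡ 46), 35 is not a QR.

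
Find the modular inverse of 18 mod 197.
Since 197 is prime, by Fermat 18^(-1) ≡ 18^{195} ≡ 11 mod 197. Verify: 18 × 11 = 198 ≡ 1 mod 197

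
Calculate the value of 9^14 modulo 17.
By repeated squaring mod 17: 9^{1}≡9, 9^{2}≡13, 9^{4}≡16, 9^{8}≡1. Then 9^{14} = 9^{8+4+2} ≡ 1 × 16 × 13 ≡ 4 mod 17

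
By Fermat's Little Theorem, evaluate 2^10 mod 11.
By Fermat's Little Theorem, 2^{10} ≡ 1 mod 11 since 11 is prime and gcd(2, 11) = 1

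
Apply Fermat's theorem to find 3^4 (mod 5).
By Fermat's Little Theorem, 3^{4} ≡ 1 (mod 5) since 5 is prime and gcd(3, 5) = 1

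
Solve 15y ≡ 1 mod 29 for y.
Since 29 is prime, by Fermat 15^(-1) ≡ 15^{27} ≡ 2 mod 29. Verify: 15 × 2 = 30 ≡ 1 mod 29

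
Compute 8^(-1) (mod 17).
Since 17 is prime, by Fermat 8^(-1) ≡ 8^{15} ≡ 15 (mod 17). Verify: 8 × 15 = 120 ≡ 1 (mod 17)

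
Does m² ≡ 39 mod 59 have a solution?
By Euler's criterion: 39^{29} ≡ 58 mod 59. Since this equals -1 (≡ 58), 39 is not a QR.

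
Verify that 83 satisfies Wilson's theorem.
(82)! mod 83 = 82. Since this equals -1 mod 83, Wilson confirms 83 is prime.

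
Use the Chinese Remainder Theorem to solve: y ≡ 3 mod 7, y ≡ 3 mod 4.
M = 7 × 4 = 28. M₁ = 4, y₁ ≡ 2 mod 7. M₂ = 7, y₂ ≡ 3 mod 4. y = 3×4×2 + 3×7×3 ≡ 3 mod 28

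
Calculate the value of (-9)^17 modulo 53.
By repeated squaring (mod 53): (-9)^{1}≡44, (-9)^{2}≡28, (-9)^{4}≡42, (-9)^{8}≡15, (-9)^{16}≡13. Then (-9)^{17} = (-9)^{16+1} ≡ 13 × 44 ≡ 42 (mod 53)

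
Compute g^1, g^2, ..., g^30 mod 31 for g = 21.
21^1, 21^2, ..., 21^{30} mod 31: [21, 7, 23, 18, 6, 2, 11, 14, 15, 5, 12, 4, 22, 28, 30, 10, 24, 8, 13, 25, 29, 20, 17, 16, 26, 19, 27, 9, 3, 1]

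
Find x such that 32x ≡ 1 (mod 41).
Since 41 is prime, by Fermat 32^(-1) ≡ 32^{39} ≡ 9 (mod 41). Verify: 32 × 9 = 288 ≡ 1 (mod 41)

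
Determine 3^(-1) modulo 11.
Since 11 is prime, by Fermat 3^(-1) ≡ 3^{9} ≡ 4 (mod 11). Verify: 3 × 4 = 12 ≡ 1 (mod 11)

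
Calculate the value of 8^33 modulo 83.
By repeated squaring mod 83: 8^{1}≡8, 8^{2}≡64, 8^{4}≡29, 8^{8}≡11, 8^{16}≡38, 8^{32}≡33. Then 8^{33} = 8^{32+1} ≡ 33 × 8 ≡ 15 mod 83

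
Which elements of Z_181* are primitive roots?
There are φ(180) = 48 primitive roots mod 181: {2, 10, 18, 21, 23, 24, 28, 41, 47, 50, 53, 54, 57, 58, 63, 66, 69, 76, 77, 78, 83, 84, 85, 90, 91, 96, 97, 98, 103, 104, 105, 112, 115, 118, 123, 124, 127, 128, 131, 134, 140, 153, 157, 158, 160, 163, 171, 179}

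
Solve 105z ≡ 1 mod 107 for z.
Since 107 is prime, by Fermat 105^(-1) ≡ 105^{105} ≡ 53 mod 107. Verify: 105 × 53 = 5565 ≡ 1 mod 107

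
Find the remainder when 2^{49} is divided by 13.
By Fermat: 2^{12} ≡ 1 (mod 13). 49 = 4×12 + 1. So 2^{49} ≡ 2^{1} ≡ 2 (mod 13)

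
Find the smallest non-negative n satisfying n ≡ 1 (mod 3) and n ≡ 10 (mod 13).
M = 3 × 13 = 39. M₁ = 13, y₁ ≡ 1 (mod 3). M₂ = 3, y₂ ≡ 9 (mod 13). n = 1×13×1 + 10×3×9 ≡ 10 (mod 39)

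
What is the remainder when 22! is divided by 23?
By Wilson's theorem, (22)! ≡ -1 ≡ 22 (mod 23)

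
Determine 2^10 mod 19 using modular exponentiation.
By repeated squaring (mod 19): 2^{1}≡2, 2^{2}≡4, 2^{4}≡16, 2^{8}≡9. Then 2^{10} = 2^{8+2} ≡ 9 × 4 ≡ 17 (mod 19)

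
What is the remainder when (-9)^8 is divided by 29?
By repeated squaring mod 29: (-9)^{1}≡20, (-9)^{2}≡23, (-9)^{4}≡7, (-9)^{8}≡20. So (-9)^{8} ≡ 20 mod 29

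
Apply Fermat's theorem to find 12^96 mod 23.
By Fermat: 12^{22} ≡ 1 mod 23. 96 = 4×22 + 8. So 12^{96} ≡ 12^{8} ≡ 8 mod 23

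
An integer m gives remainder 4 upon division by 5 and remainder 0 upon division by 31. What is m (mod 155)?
M = 5 × 31 = 155. M₁ = 31, y₁ ≡ 1 (mod 5). M₂ = 5, y₂ ≡ 25 (mod 31). m = 4×31×1 + 0×5×25 ≡ 124 (mod 155)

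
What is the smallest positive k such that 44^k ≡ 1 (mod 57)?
Powers of 44 mod 57: 44^1≡44, 44^2≡55, 44^3≡26, 44^4≡4, 44^5≡5, 44^6≡49, 44^7≡47, 44^8≡16, 44^9≡20, 44^10≡25, 44^11≡17, 44^12≡7, 44^13≡23, 44^14≡43, 44^15≡11, 44^16≡28, 44^17≡35, 44^18≡1. So the order of 44 is 18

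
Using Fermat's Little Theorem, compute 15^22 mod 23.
By Fermat's Little Theorem, 15^{22} ≡ 1 mod 23 since 23 is prime and gcd(15, 23) = 1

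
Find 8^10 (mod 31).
By repeated squaring (mod 31): 8^{1}≡8, 8^{2}≡2, 8^{4}≡4, 8^{8}≡16. Then 8^{10} = 8^{8+2} ≡ 16 × 2 ≡ 1 (mod 31)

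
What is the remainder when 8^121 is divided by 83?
Using Fermat: 8^{82} ≡ 1 mod 83. 121 ≡ 39 mod 82. So 8^{121} ≡ 8^{39} ≡ 35 mod 83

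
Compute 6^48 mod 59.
By repeated squaring mod 59: 6^{1}≡6, 6^{2}≡36, 6^{4}≡57, 6^{8}≡4, 6^{16}≡16, 6^{32}≡20. Then 6^{48} = 6^{32+16} ≡ 20 × 16 ≡ 25 mod 59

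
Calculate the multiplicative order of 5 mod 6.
Powers of 5 mod 6: 5^1≡5, 5^2≡1. ord_6(5) = 2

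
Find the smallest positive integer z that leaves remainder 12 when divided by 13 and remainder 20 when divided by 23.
M = 13 × 23 = 299. M₁ = 23, y₁ ≡ 4 mod 13. M₂ = 13, y₂ ≡ 16 mod 23. z = 12×23×4 + 20×13×16 ≡ 181 mod 299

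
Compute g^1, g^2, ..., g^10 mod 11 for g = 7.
7^1, 7^2, ..., 7^{10} mod 11: [7, 5, 2, 3, 10, 4, 6, 9, 8, 1]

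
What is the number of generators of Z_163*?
Number of primitive roots mod 163 = φ(p-1) = φ(162) = 54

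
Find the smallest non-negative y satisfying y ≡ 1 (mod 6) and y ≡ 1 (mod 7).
M = 6 × 7 = 42. M₁ = 7, y₁ ≡ 1 (mod 6). M₂ = 6, y₂ ≡ 6 (mod 7). y = 1×7×1 + 1×6×6 ≡ 1 (mod 42)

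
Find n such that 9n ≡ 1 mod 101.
Since 101 is prime, by Fermat 9^(-1) ≡ 9^{99} ≡ 45 mod 101. Verify: 9 × 45 = 405 ≡ 1 mod 101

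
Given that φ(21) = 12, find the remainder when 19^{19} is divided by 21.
By Euler: 19^{12} ≡ 1 mod 21 since gcd(19, 21) = 1. 19 = 1×12 + 7. So 19^{19} ≡ 19^{7} ≡ 19 mod 21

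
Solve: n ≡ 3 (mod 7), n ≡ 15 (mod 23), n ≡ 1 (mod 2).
M = 7 × 23 × 2 = 322. M₁ = 46, y₁ ≡ 2 (mod 7). M₂ = 14, y₂ ≡ 5 (mod 23). M₃ = 161, y₃ ≡ 1 (mod 2). n = 3×46×2 + 15×14×5 + 1×161×1 ≡ 199 (mod 322)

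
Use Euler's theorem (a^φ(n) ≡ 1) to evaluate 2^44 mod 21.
By Euler: 2^{12} ≡ 1 mod 21 since gcd(2, 21) = 1. 44 = 3×12 + 8. So 2^{44} ≡ 2^{8} ≡ 4 mod 21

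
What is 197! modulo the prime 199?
(198)! = (197)! × (198) ≡ -1 mod 199. So (197)! ≡ -1 × (198)^(-1) ≡ (-1)×(-1) = 1 mod 199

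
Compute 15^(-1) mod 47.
Since 47 is prime, by Fermat 15^(-1) ≡ 15^{45} ≡ 22 mod 47. Verify: 15 × 22 = 330 ≡ 1 mod 47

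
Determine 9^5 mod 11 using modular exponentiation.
By repeated squaring (mod 11): 9^{1}≡9, 9^{2}≡4, 9^{4}≡5. Then 9^{5} = 9^{4+1} ≡ 5 × 9 ≡ 1 (mod 11)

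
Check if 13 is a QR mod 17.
By Euler's criterion: 13^{8} ≡ 1 (mod 17). Since this equals 1, 13 is a QR.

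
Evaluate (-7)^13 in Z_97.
By repeated squaring mod 97: (-7)^{1}≡90, (-7)^{2}≡49, (-7)^{4}≡73, (-7)^{8}≡91. Then (-7)^{13} = (-7)^{8+4+1} ≡ 91 × 73 × 90 ≡ 59 mod 97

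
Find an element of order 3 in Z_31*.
5 has order 3 mod 31 since 5^{3} ≡ 1 mod 31 and no smaller power works.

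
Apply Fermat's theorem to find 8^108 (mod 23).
By Fermat: 8^{22} ≡ 1 (mod 23). 108 = 4×22 + 20. So 8^{108} ≡ 8^{20} ≡ 9 (mod 23)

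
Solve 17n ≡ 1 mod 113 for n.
Since 113 is prime, by Fermat 17^(-1) ≡ 17^{111} ≡ 20 mod 113. Verify: 17 × 20 = 340 ≡ 1 mod 113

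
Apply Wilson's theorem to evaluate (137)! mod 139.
(138)! = (137)! × (138) ≡ -1 mod 139. So (137)! ≡ -1 × (138)^(-1) ≡ (-1)×(-1) = 1 mod 139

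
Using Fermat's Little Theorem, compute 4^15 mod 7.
By Fermat: 4^{6} ≡ 1 (mod 7). 15 = 2×6 + 3. So 4^{15} ≡ 4^{3} ≡ 1 (mod 7)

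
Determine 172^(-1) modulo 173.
Since 173 is prime, by Fermat 172^(-1) ≡ 172^{171} ≡ 172 (mod 173). Verify: 172 × 172 = 29584 ≡ 1 (mod 173)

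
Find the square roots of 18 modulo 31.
The square roots of 18 mod 31 are 7 and 24. Verify: 7² = 49 ≡ 18 mod 31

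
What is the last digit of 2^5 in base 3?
Using Fermat: 2^{2} ≡ 1 mod 3. 5 ≡ 1 mod 2. So 2^{5} ≡ 2^{1} ≡ 2 mod 3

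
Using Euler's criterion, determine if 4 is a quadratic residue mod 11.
By Euler's criterion: 4^{5} ≡ 1 (mod 11). Since this equals 1, 4 is a QR.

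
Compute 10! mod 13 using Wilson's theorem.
(12)! = (10)! × (11) × (12) ≡ -1 mod 13. So (10)! ≡ -1 × [(12)(11)]^(-1) ≡ 6 mod 13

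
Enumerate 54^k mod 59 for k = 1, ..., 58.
54^1, 54^2, ..., 54^{58} mod 59: [54, 25, 52, 35, 2, 49, 50, 45, 11, 4, 39, 41, 31, 22, 8, 19, 23, 3, 44, 16, 38, 46, 6, 29, 32, 17, 33, 12, 58, 5, 34, 7, 24, 57, 10, 9, 14, 48, 55, 20, 18, 28, 37, 51, 40, 36, 56, 15, 43, 21, 13, 53, 30, 27, 42, 26, 47, 1]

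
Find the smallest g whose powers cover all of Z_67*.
g = 2. Powers: [2, 4, 8, 16, 32, 64, ...] generates all 66 non-zero residues.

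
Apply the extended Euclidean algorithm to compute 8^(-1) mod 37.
Extended GCD: 8(14) + 37(-3) = 1. So 8^(-1) ≡ 14 mod 37. Verify: 8 × 14 = 112 ≡ 1 mod 37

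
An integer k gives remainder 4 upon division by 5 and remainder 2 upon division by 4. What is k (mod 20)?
M = 5 × 4 = 20. M₁ = 4, y₁ ≡ 4 (mod 5). M₂ = 5, y₂ ≡ 1 (mod 4). k = 4×4×4 + 2×5×1 ≡ 14 (mod 20)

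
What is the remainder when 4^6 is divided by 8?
By repeated squaring mod 8: 4^{1}≡4, 4^{2}≡0, 4^{4}≡0. Then 4^{6} = 4^{4+2} ≡ 0 × 0 ≡ 0 mod 8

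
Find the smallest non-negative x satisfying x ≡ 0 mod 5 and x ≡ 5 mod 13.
M = 5 × 13 = 65. M₁ = 13, y₁ ≡ 2 mod 5. M₂ = 5, y₂ ≡ 8 mod 13. x = 0×13×2 + 5×5×8 ≡ 5 mod 65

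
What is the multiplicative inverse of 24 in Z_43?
Since 43 is prime, by Fermat 24^(-1) ≡ 24^{41} ≡ 9 mod 43. Verify: 24 × 9 = 216 ≡ 1 mod 43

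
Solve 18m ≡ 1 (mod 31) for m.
Since 31 is prime, by Fermat 18^(-1) ≡ 18^{29} ≡ 19 (mod 31). Verify: 18 × 19 = 342 ≡ 1 (mod 31)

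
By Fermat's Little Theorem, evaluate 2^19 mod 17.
By Fermat: 2^{16} ≡ 1 mod 17. So 2^{19} = 2^{16} · 2^{3} ≡ 2^{3} ≡ 8 mod 17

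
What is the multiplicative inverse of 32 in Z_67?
Since 67 is prime, by Fermat 32^(-1) ≡ 32^{65} ≡ 44 (mod 67). Verify: 32 × 44 = 1408 ≡ 1 (mod 67)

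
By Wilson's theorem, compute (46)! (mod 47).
By Wilson's theorem, (46)! ≡ -1 ≡ 46 (mod 47)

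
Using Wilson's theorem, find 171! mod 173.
(172)! = (171)! × (172) ≡ -1 (mod 173). So (171)! ≡ -1 × (172)^(-1) ≡ (-1)×(-1) = 1 (mod 173)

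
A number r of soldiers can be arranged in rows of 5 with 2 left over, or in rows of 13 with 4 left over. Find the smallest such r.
M = 5 × 13 = 65. M₁ = 13, y₁ ≡ 2 mod 5. M₂ = 5, y₂ ≡ 8 mod 13. r = 2×13×2 + 4×5×8 ≡ 17 mod 65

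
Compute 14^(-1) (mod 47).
Since 47 is prime, by Fermat 14^(-1) ≡ 14^{45} ≡ 37 (mod 47). Verify: 14 × 37 = 518 ≡ 1 (mod 47)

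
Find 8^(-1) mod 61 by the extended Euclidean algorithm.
Extended GCD: 8(23) + 61(-3) = 1. So 8^(-1) ≡ 23 mod 61. Verify: 8 × 23 = 184 ≡ 1 mod 61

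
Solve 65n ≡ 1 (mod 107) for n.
Since 107 is prime, by Fermat 65^(-1) ≡ 65^{105} ≡ 28 (mod 107). Verify: 65 × 28 = 1820 ≡ 1 (mod 107)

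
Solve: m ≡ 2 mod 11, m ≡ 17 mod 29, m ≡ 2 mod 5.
M = 11 × 29 × 5 = 1595. M₁ = 145, y₁ ≡ 6 mod 11. M₂ = 55, y₂ ≡ 19 mod 29. M₃ = 319, y₃ ≡ 4 mod 5. m = 2×145×6 + 17×55×19 + 2×319×4 ≡ 1322 mod 1595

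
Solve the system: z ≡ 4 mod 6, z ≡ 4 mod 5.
M = 6 × 5 = 30. M₁ = 5, y₁ ≡ 5 mod 6. M₂ = 6, y₂ ≡ 1 mod 5. z = 4×5×5 + 4×6×1 ≡ 4 mod 30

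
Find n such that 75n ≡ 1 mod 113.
Since 113 is prime, by Fermat 75^(-1) ≡ 75^{111} ≡ 110 mod 113. Verify: 75 × 110 = 8250 ≡ 1 mod 113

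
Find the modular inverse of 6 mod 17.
Since 17 is prime, by Fermat 6^(-1) ≡ 6^{15} ≡ 3 mod 17. Verify: 6 × 3 = 18 ≡ 1 mod 17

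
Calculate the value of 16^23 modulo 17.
Using Fermat: 16^{16} ≡ 1 mod 17. 23 ≡ 7 mod 16. So 16^{23} ≡ 16^{7} ≡ 16 mod 17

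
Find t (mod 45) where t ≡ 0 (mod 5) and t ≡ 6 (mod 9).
M = 5 × 9 = 45. M₁ = 9, y₁ ≡ 4 (mod 5). M₂ = 5, y₂ ≡ 2 (mod 9). t = 0×9×4 + 6×5×2 ≡ 15 (mod 45)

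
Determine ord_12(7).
Powers of 7 mod 12: 7^1≡7, 7^2≡1. ord_12(7) = 2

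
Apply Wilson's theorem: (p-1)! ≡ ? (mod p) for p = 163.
By Wilson's theorem, (162)! ≡ -1 ≡ 162 mod 163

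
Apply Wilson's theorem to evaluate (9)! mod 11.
(10)! = (9)! × (10) ≡ -1 (mod 11). So (9)! ≡ -1 × (10)^(-1) ≡ (-1)×(-1) = 1 (mod 11)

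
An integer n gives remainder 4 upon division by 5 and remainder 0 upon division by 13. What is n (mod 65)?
M = 5 × 13 = 65. M₁ = 13, y₁ ≡ 2 (mod 5). M₂ = 5, y₂ ≡ 8 (mod 13). n = 4×13×2 + 0×5×8 ≡ 39 (mod 65)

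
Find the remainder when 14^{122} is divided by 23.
By Fermat: 14^{22} ≡ 1 mod 23. 122 = 5×22 + 12. So 14^{122} ≡ 14^{12} ≡ 9 mod 23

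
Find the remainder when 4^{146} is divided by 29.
By Fermat: 4^{28} ≡ 1 (mod 29). 146 = 5×28 + 6. So 4^{146} ≡ 4^{6} ≡ 7 (mod 29)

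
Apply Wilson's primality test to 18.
(17)! mod 18 = 0. Since 0 ≢ -1 (mod 18), 18 is not prime.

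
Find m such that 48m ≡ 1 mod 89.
Since 89 is prime, by Fermat 48^(-1) ≡ 48^{87} ≡ 13 mod 89. Verify: 48 × 13 = 624 ≡ 1 mod 89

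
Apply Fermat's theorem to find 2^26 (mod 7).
By Fermat: 2^{6} ≡ 1 (mod 7). 26 = 4×6 + 2. So 2^{26} ≡ 2^{2} ≡ 4 (mod 7)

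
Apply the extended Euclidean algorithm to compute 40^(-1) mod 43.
Extended GCD: 40(14) + 43(-13) = 1. So 40^(-1) ≡ 14 (mod 43). Verify: 40 × 14 = 560 ≡ 1 (mod 43)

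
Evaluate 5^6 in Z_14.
By repeated squaring mod 14: 5^{1}≡5, 5^{2}≡11, 5^{4}≡9. Then 5^{6} = 5^{4+2} ≡ 9 × 11 ≡ 1 mod 14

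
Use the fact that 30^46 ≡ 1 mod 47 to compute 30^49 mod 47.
By Fermat: 30^{46} ≡ 1 mod 47. So 30^{49} = 30^{46} · 30^{3} ≡ 30^{3} ≡ 22 mod 47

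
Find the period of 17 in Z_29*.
Powers of 17 mod 29: 17^1≡17, 17^2≡28, 17^3≡12, 17^4≡1. So the order of 17 is 4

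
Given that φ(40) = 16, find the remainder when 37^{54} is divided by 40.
By Euler: 37^{16} ≡ 1 mod 40 since gcd(37, 40) = 1. 54 = 3×16 + 6. So 37^{54} ≡ 37^{6} ≡ 9 mod 40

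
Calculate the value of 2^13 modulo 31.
By repeated squaring (mod 31): 2^{1}≡2, 2^{2}≡4, 2^{4}≡16, 2^{8}≡8. Then 2^{13} = 2^{8+4+1} ≡ 8 × 16 × 2 ≡ 8 (mod 31)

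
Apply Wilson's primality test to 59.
(58)! mod 59 = 58. Since 58 ≡ -1 mod 59, 59 is prime.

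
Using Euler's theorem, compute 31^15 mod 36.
By Euler: 31^{12} ≡ 1 mod 36 since gcd(31, 36) = 1. 15 = 1×12 + 3. So 31^{15} ≡ 31^{3} ≡ 19 mod 36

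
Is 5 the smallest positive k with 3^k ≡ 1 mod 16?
Powers of 3 mod 16: 3^1≡3, 3^2≡9, 3^3≡11, 3^4≡1. Already 3^4≡1, so the order is 4 < 5. No, the actual order is 4.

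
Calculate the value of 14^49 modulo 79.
By repeated squaring mod 79: 14^{1}≡14, 14^{2}≡38, 14^{4}≡22, 14^{8}≡10, 14^{16}≡21, 14^{32}≡46. Then 14^{49} = 14^{32+16+1} ≡ 46 × 21 × 14 ≡ 15 mod 79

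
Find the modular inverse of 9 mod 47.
Since 47 is prime, by Fermat 9^(-1) ≡ 9^{45} ≡ 21 mod 47. Verify: 9 × 21 = 189 ≡ 1 mod 47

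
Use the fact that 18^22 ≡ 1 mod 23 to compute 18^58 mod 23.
By Fermat: 18^{22} ≡ 1 mod 23. 58 = 2×22 + 14. So 18^{58} ≡ 18^{14} ≡ 13 mod 23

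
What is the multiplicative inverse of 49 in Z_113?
Since 113 is prime, by Fermat 49^(-1) ≡ 49^{111} ≡ 30 mod 113. Verify: 49 × 30 = 1470 ≡ 1 mod 113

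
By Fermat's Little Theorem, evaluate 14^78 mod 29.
By Fermat: 14^{28} ≡ 1 mod 29. 78 = 2×28 + 22. So 14^{78} ≡ 14^{22} ≡ 6 mod 29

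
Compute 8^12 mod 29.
By repeated squaring (mod 29): 8^{1}≡8, 8^{2}≡6, 8^{4}≡7, 8^{8}≡20. Then 8^{12} = 8^{8+4} ≡ 20 × 7 ≡ 24 (mod 29)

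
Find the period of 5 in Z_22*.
Powers of 5 mod 22: 5^1≡5, 5^2≡3, 5^3≡15, 5^4≡9, 5^5≡1. ord_22(5) = 5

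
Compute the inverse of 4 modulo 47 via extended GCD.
Extended GCD: 4(12) + 47(-1) = 1. So 4^(-1) ≡ 12 mod 47. Verify: 4 × 12 = 48 ≡ 1 mod 47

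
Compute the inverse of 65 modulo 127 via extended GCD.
Extended GCD: 65(43) + 127(-22) = 1. So 65^(-1) ≡ 43 mod 127. Verify: 65 × 43 = 2795 ≡ 1 mod 127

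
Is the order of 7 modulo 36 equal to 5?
Powers of 7 mod 36: 7^1≡7, 7^2≡13, 7^3≡19, 7^4≡25, 7^5≡31, 7^6≡1. 7^5≡31≢1, so ord ≠ 5. No, the actual order is 6.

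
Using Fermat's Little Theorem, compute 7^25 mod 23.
By Fermat: 7^{22} ≡ 1 (mod 23). So 7^{25} = 7^{22} · 7^{3} ≡ 7^{3} ≡ 21 (mod 23)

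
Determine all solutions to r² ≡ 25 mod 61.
The square roots of 25 mod 61 are 56 and 5. Verify: 56² = 3136 ≡ 25 mod 61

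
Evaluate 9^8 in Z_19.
By repeated squaring mod 19: 9^{1}≡9, 9^{2}≡5, 9^{4}≡6, 9^{8}≡17. So 9^{8} ≡ 17 mod 19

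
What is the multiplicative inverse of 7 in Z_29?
Since 29 is prime, by Fermat 7^(-1) ≡ 7^{27} ≡ 25 mod 29. Verify: 7 × 25 = 175 ≡ 1 mod 29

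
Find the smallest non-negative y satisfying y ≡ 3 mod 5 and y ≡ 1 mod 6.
M = 5 × 6 = 30. M₁ = 6, y₁ ≡ 1 mod 5. M₂ = 5, y₂ ≡ 5 mod 6. y = 3×6×1 + 1×5×5 ≡ 13 mod 30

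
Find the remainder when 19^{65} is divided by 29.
By Fermat: 19^{28} ≡ 1 mod 29. 65 = 2×28 + 9. So 19^{65} ≡ 19^{9} ≡ 11 mod 29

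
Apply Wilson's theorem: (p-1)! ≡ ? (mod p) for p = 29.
By Wilson's theorem, (28)! ≡ -1 ≡ 28 (mod 29)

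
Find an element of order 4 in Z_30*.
13 has order 4 mod 30 since 13^{4} ≡ 1 mod 30 and no smaller power works.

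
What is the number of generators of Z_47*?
A prime p has φ(p-1) primitive roots; here φ(46) = 22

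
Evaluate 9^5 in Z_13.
By repeated squaring (mod 13): 9^{1}≡9, 9^{2}≡3, 9^{4}≡9. Then 9^{5} = 9^{4+1} ≡ 9 × 9 ≡ 3 (mod 13)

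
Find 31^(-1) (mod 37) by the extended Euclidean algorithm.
Extended GCD: 31(6) + 37(-5) = 1. So 31^(-1) ≡ 6 (mod 37). Verify: 31 × 6 = 186 ≡ 1 (mod 37)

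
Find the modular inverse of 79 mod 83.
Since 83 is prime, by Fermat 79^(-1) ≡ 79^{81} ≡ 62 mod 83. Verify: 79 × 62 = 4898 ≡ 1 mod 83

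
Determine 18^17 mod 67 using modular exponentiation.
By repeated squaring mod 67: 18^{1}≡18, 18^{2}≡56, 18^{4}≡54, 18^{8}≡35, 18^{16}≡19. Then 18^{17} = 18^{16+1} ≡ 19 × 18 ≡ 7 mod 67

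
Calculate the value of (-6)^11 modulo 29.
By repeated squaring mod 29: (-6)^{1}≡23, (-6)^{2}≡7, (-6)^{4}≡20, (-6)^{8}≡23. Then (-6)^{11} = (-6)^{8+2+1} ≡ 23 × 7 × 23 ≡ 20 mod 29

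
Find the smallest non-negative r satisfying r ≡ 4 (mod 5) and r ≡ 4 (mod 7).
M = 5 × 7 = 35. M₁ = 7, y₁ ≡ 3 (mod 5). M₂ = 5, y₂ ≡ 3 (mod 7). r = 4×7×3 + 4×5×3 ≡ 4 (mod 35)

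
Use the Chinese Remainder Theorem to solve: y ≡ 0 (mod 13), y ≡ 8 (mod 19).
M = 13 × 19 = 247. M₁ = 19, y₁ ≡ 11 (mod 13). M₂ = 13, y₂ ≡ 3 (mod 19). y = 0×19×11 + 8×13×3 ≡ 65 (mod 247)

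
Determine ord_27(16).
Powers of 16 mod 27: 16^1≡16, 16^2≡13, 16^3≡19, 16^4≡7, 16^5≡4, 16^6≡10, 16^7≡25, 16^8≡22, 16^9≡1. ord_27(16) = 9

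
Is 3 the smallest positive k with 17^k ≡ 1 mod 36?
Powers of 17 mod 36: 17^1≡17, 17^2≡1. Already 17^2≡1, so the order is 2 < 3. No, the actual order is 2.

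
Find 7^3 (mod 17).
7^{3} = 343 ≡ 3 (mod 17)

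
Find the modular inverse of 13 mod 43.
Since 43 is prime, by Fermat 13^(-1) ≡ 13^{41} ≡ 10 mod 43. Verify: 13 × 10 = 130 ≡ 1 mod 43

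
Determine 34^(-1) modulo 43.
Since 43 is prime, by Fermat 34^(-1) ≡ 34^{41} ≡ 19 (mod 43). Verify: 34 × 19 = 646 ≡ 1 (mod 43)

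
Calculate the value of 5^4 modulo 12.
5^{4} = 625 ≡ 1 mod 12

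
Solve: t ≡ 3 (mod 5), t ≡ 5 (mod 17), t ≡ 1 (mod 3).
M = 5 × 17 × 3 = 255. M₁ = 51, y₁ ≡ 1 (mod 5). M₂ = 15, y₂ ≡ 8 (mod 17). M₃ = 85, y₃ ≡ 1 (mod 3). t = 3×51×1 + 5×15×8 + 1×85×1 ≡ 73 (mod 255)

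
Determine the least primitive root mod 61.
g = 2. For each prime q|60: 2^{30}≡60, 2^{20}≡47, 2^{12}≡9, none ≡ 1, so ord_61(2) = 60 and 2 is a primitive root.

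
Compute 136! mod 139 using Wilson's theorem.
(138)! = (136)! × (137) × (138) ≡ -1 mod 139. So (136)! ≡ -1 × [(138)(137)]^(-1) ≡ 69 mod 139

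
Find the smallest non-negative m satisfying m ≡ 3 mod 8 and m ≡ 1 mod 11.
M = 8 × 11 = 88. M₁ = 11, y₁ ≡ 3 mod 8. M₂ = 8, y₂ ≡ 7 mod 11. m = 3×11×3 + 1×8×7 ≡ 67 mod 88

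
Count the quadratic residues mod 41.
Exactly half the non-zero residues mod a prime are QRs: (41-1)/2 = 20.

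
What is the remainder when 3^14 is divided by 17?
By repeated squaring (mod 17): 3^{1}≡3, 3^{2}≡9, 3^{4}≡13, 3^{8}≡16. Then 3^{14} = 3^{8+4+2} ≡ 16 × 13 × 9 ≡ 2 (mod 17)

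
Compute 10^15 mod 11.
Using Fermat: 10^{10} ≡ 1 mod 11. 15 ≡ 5 mod 10. So 10^{15} ≡ 10^{5} ≡ 10 mod 11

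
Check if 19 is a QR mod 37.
By Euler's criterion: 19^{18} ≡ 36 (mod 37). Since this equals -1 (≡ 36), 19 is not a QR.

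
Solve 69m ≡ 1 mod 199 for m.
Since 199 is prime, by Fermat 69^(-1) ≡ 69^{197} ≡ 75 mod 199. Verify: 69 × 75 = 5175 ≡ 1 mod 199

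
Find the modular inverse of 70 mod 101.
Since 101 is prime, by Fermat 70^(-1) ≡ 70^{99} ≡ 13 mod 101. Verify: 70 × 13 = 910 ≡ 1 mod 101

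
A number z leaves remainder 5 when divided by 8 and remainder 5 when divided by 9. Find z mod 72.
M = 8 × 9 = 72. M₁ = 9, y₁ ≡ 1 mod 8. M₂ = 8, y₂ ≡ 8 mod 9. z = 5×9×1 + 5×8×8 ≡ 5 mod 72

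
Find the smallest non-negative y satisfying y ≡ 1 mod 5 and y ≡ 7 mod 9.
M = 5 × 9 = 45. M₁ = 9, y₁ ≡ 4 mod 5. M₂ = 5, y₂ ≡ 2 mod 9. y = 1×9×4 + 7×5×2 ≡ 16 mod 45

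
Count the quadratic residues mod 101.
The squaring map on Z_101* is 2-to-1, so there are (100)/2 = 50 QRs.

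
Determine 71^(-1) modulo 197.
Since 197 is prime, by Fermat 71^(-1) ≡ 71^{195} ≡ 111 mod 197. Verify: 71 × 111 = 7881 ≡ 1 mod 197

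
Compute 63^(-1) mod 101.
Since 101 is prime, by Fermat 63^(-1) ≡ 63^{99} ≡ 93 mod 101. Verify: 63 × 93 = 5859 ≡ 1 mod 101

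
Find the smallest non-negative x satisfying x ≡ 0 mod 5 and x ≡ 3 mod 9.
M = 5 × 9 = 45. M₁ = 9, y₁ ≡ 4 mod 5. M₂ = 5, y₂ ≡ 2 mod 9. x = 0×9×4 + 3×5×2 ≡ 30 mod 45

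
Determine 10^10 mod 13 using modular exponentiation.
By repeated squaring mod 13: 10^{1}≡10, 10^{2}≡9, 10^{4}≡3, 10^{8}≡9. Then 10^{10} = 10^{8+2} ≡ 9 × 9 ≡ 3 mod 13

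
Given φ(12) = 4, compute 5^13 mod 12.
By Euler: 5^{4} ≡ 1 mod 12 since gcd(5, 12) = 1. 13 = 3×4 + 1. So 5^{13} ≡ 5^{1} ≡ 5 mod 12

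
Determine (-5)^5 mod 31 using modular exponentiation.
By repeated squaring mod 31: (-5)^{1}≡26, (-5)^{2}≡25, (-5)^{4}≡5. Then (-5)^{5} = (-5)^{4+1} ≡ 5 × 26 ≡ 6 mod 31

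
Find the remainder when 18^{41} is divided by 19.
By Fermat: 18^{18} ≡ 1 (mod 19). 41 = 2×18 + 5. So 18^{41} ≡ 18^{5} ≡ 18 (mod 19)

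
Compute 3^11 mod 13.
By repeated squaring mod 13: 3^{1}≡3, 3^{2}≡9, 3^{4}≡3, 3^{8}≡9. Then 3^{11} = 3^{8+2+1} ≡ 9 × 9 × 3 ≡ 9 mod 13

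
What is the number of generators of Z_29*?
There are φ(29-1) = φ(28) = 12 primitive roots modulo 29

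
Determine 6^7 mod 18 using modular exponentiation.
By repeated squaring mod 18: 6^{1}≡6, 6^{2}≡0, 6^{4}≡0. Then 6^{7} = 6^{4+2+1} ≡ 0 × 0 × 6 ≡ 0 mod 18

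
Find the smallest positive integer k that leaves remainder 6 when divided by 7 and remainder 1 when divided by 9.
M = 7 × 9 = 63. M₁ = 9, y₁ ≡ 4 mod 7. M₂ = 7, y₂ ≡ 4 mod 9. k = 6×9×4 + 1×7×4 ≡ 55 mod 63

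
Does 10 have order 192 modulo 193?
ord_193(10) divides 192. For each prime q|192: 10^{96}≡192, 10^{64}≡108, none ≡ 1. So 10 has order 192 and is a primitive root mod 193.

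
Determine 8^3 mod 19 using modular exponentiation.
8^{3} = 512 ≡ 18 (mod 19)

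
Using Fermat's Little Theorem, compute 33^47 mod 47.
By Fermat: 33^{46} ≡ 1 (mod 47). So 33^{47} = 33^{46} · 33^{1} ≡ 33^{1} ≡ 33 (mod 47)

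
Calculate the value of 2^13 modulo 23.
By repeated squaring (mod 23): 2^{1}≡2, 2^{2}≡4, 2^{4}≡16, 2^{8}≡3. Then 2^{13} = 2^{8+4+1} ≡ 3 × 16 × 2 ≡ 4 (mod 23)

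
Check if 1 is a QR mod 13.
By Euler's criterion: 1^{6} ≡ 1 mod 13. Since this equals 1, 1 is a QR.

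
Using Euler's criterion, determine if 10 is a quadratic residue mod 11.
By Euler's criterion: 10^{5} ≡ 10 mod 11. Since this equals -1 (≡ 10), 10 is not a QR.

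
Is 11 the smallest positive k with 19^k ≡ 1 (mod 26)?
Powers of 19 mod 26: 19^1≡19, 19^2≡23, 19^3≡21, 19^4≡9, 19^5≡15, 19^6≡25, 19^7≡7, 19^8≡3, 19^9≡5, 19^10≡17, 19^11≡11, 19^12≡1. 19^11≡11≢1, so ord ≠ 11. No, the actual order is 12.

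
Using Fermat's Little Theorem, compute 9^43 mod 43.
By Fermat: 9^{42} ≡ 1 (mod 43). So 9^{43} = 9^{42} · 9^{1} ≡ 9^{1} ≡ 9 (mod 43)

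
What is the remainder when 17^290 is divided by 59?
Using Fermat: 17^{58} ≡ 1 (mod 59). 290 ≡ 0 (mod 58). So 17^{290} ≡ 17^{0} ≡ 1 (mod 59)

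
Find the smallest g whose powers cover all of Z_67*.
g = 2. Powers: [2, 4, 8, 16, 32, 64, ...] generates all 66 non-zero residues.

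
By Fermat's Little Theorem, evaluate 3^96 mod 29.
By Fermat: 3^{28} ≡ 1 (mod 29). 96 = 3×28 + 12. So 3^{96} ≡ 3^{12} ≡ 16 (mod 29)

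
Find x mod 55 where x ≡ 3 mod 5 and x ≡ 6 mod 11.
M = 5 × 11 = 55. M₁ = 11, y₁ ≡ 1 mod 5. M₂ = 5, y₂ ≡ 9 mod 11. x = 3×11×1 + 6×5×9 ≡ 28 mod 55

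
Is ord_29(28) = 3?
Powers of 28 mod 29: 28^1≡28, 28^2≡1. Already 28^2≡1, so the order is 2 < 3. No, the actual order is 2.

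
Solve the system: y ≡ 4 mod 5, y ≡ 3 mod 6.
M = 5 × 6 = 30. M₁ = 6, y₁ ≡ 1 mod 5. M₂ = 5, y₂ ≡ 5 mod 6. y = 4×6×1 + 3×5×5 ≡ 9 mod 30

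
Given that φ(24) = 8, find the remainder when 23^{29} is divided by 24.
By Euler: 23^{8} ≡ 1 mod 24 since gcd(23, 24) = 1. 29 = 3×8 + 5. So 23^{29} ≡ 23^{5} ≡ 23 mod 24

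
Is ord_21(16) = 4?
Powers of 16 mod 21: 16^1≡16, 16^2≡4, 16^3≡1. Already 16^3≡1, so the order is 3 < 4. No, the actual order is 3.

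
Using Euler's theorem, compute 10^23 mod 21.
By Euler: 10^{12} ≡ 1 mod 21 since gcd(10, 21) = 1. 23 = 1×12 + 11. So 10^{23} ≡ 10^{11} ≡ 19 mod 21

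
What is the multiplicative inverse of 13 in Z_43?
Since 43 is prime, by Fermat 13^(-1) ≡ 13^{41} ≡ 10 (mod 43). Verify: 13 × 10 = 130 ≡ 1 (mod 43)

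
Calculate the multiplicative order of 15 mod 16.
Powers of 15 mod 16: 15^1≡15, 15^2≡1. So the order of 15 is 2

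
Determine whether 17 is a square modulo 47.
By Euler's criterion: 17^{23} ≡ 1 mod 47. Since this equals 1, 17 is a QR.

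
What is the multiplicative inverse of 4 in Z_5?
Since 5 is prime, by Fermat 4^(-1) ≡ 4^{3} ≡ 4 mod 5. Verify: 4 × 4 = 16 ≡ 1 mod 5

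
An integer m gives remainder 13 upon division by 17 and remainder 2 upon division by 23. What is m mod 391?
M = 17 × 23 = 391. M₁ = 23, y₁ ≡ 3 mod 17. M₂ = 17, y₂ ≡ 19 mod 23. m = 13×23×3 + 2×17×19 ≡ 370 mod 391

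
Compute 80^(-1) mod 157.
Since 157 is prime, by Fermat 80^(-1) ≡ 80^{155} ≡ 53 mod 157. Verify: 80 × 53 = 4240 ≡ 1 mod 157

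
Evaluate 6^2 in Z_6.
6^{2} = 36 ≡ 0 (mod 6)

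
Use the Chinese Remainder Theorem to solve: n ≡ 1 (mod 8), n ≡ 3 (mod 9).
M = 8 × 9 = 72. M₁ = 9, y₁ ≡ 1 (mod 8). M₂ = 8, y₂ ≡ 8 (mod 9). n = 1×9×1 + 3×8×8 ≡ 57 (mod 72)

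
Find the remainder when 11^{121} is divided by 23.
By Fermat: 11^{22} ≡ 1 (mod 23). 121 = 5×22 + 11. So 11^{121} ≡ 11^{11} ≡ 22 (mod 23)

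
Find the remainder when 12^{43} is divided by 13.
By Fermat: 12^{12} ≡ 1 (mod 13). 43 = 3×12 + 7. So 12^{43} ≡ 12^{7} ≡ 12 (mod 13)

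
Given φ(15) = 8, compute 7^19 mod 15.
By Euler: 7^{8} ≡ 1 (mod 15) since gcd(7, 15) = 1. 19 = 2×8 + 3. So 7^{19} ≡ 7^{3} ≡ 13 (mod 15)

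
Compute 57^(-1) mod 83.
Since 83 is prime, by Fermat 57^(-1) ≡ 57^{81} ≡ 67 mod 83. Verify: 57 × 67 = 3819 ≡ 1 mod 83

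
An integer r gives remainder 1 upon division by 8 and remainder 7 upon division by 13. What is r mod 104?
M = 8 × 13 = 104. M₁ = 13, y₁ ≡ 5 mod 8. M₂ = 8, y₂ ≡ 5 mod 13. r = 1×13×5 + 7×8×5 ≡ 33 mod 104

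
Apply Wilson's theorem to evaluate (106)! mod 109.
(108)! = (106)! × (107) × (108) ≡ -1 (mod 109). So (106)! ≡ -1 × [(108)(107)]^(-1) ≡ 54 (mod 109)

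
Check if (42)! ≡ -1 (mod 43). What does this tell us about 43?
(42)! mod 43 = 42. Since this equals -1 (mod 43), Wilson confirms 43 is prime.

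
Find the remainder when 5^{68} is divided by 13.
By Fermat: 5^{12} ≡ 1 mod 13. 68 = 5×12 + 8. So 5^{68} ≡ 5^{8} ≡ 1 mod 13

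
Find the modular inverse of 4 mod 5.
Since 5 is prime, by Fermat 4^(-1) ≡ 4^{3} ≡ 4 (mod 5). Verify: 4 × 4 = 16 ≡ 1 (mod 5)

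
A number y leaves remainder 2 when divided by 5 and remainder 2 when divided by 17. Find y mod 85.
M = 5 × 17 = 85. M₁ = 17, y₁ ≡ 3 mod 5. M₂ = 5, y₂ ≡ 7 mod 17. y = 2×17×3 + 2×5×7 ≡ 2 mod 85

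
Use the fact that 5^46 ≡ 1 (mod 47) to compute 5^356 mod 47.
By Fermat: 5^{46} ≡ 1 (mod 47). 356 ≡ 34 (mod 46). So 5^{356} ≡ 5^{34} ≡ 34 (mod 47)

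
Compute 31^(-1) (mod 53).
Since 53 is prime, by Fermat 31^(-1) ≡ 31^{51} ≡ 12 (mod 53). Verify: 31 × 12 = 372 ≡ 1 (mod 53)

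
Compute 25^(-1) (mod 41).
Since 41 is prime, by Fermat 25^(-1) ≡ 25^{39} ≡ 23 (mod 41). Verify: 25 × 23 = 575 ≡ 1 (mod 41)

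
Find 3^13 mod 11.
Using Fermat: 3^{10} ≡ 1 mod 11. 13 ≡ 3 mod 10. So 3^{13} ≡ 3^{3} ≡ 5 mod 11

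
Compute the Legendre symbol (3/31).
(3/31) = 3^{15} mod 31 = -1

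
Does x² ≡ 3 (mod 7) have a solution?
By Euler's criterion: 3^{3} ≡ 6 (mod 7). Since this equals -1 (≡ 6), 3 is not a QR.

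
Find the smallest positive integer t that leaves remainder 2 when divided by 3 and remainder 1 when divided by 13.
M = 3 × 13 = 39. M₁ = 13, y₁ ≡ 1 (mod 3). M₂ = 3, y₂ ≡ 9 (mod 13). t = 2×13×1 + 1×3×9 ≡ 14 (mod 39)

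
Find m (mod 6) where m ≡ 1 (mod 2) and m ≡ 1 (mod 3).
M = 2 × 3 = 6. M₁ = 3, y₁ ≡ 1 (mod 2). M₂ = 2, y₂ ≡ 2 (mod 3). m = 1×3×1 + 1×2×2 ≡ 1 (mod 6)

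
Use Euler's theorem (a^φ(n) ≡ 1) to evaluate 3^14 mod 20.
By Euler: 3^{8} ≡ 1 mod 20 since gcd(3, 20) = 1. 14 = 1×8 + 6. So 3^{14} ≡ 3^{6} ≡ 9 mod 20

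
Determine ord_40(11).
Powers of 11 mod 40: 11^1≡11, 11^2≡1. ord_40(11) = 2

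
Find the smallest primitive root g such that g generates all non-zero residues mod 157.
g = 5. Powers: [5, 25, 125, 154, 142, 82, 96, ...] generates all 156 non-zero residues.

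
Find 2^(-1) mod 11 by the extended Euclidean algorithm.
Extended GCD: 2(-5) + 11(1) = 1. So 2^(-1) ≡ -5 ≡ 6 mod 11. Verify: 2 × 6 = 12 ≡ 1 mod 11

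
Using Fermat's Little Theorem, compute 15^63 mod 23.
By Fermat: 15^{22} ≡ 1 (mod 23). 63 = 2×22 + 19. So 15^{63} ≡ 15^{19} ≡ 19 (mod 23)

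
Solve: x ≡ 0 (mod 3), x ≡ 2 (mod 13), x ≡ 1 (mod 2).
M = 3 × 13 × 2 = 78. M₁ = 26, y₁ ≡ 2 (mod 3). M₂ = 6, y₂ ≡ 11 (mod 13). M₃ = 39, y₃ ≡ 1 (mod 2). x = 0×26×2 + 2×6×11 + 1×39×1 ≡ 15 (mod 78)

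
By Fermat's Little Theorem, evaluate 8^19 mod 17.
By Fermat: 8^{16} ≡ 1 (mod 17). So 8^{19} = 8^{16} · 8^{3} ≡ 8^{3} ≡ 2 (mod 17)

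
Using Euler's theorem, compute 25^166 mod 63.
By Euler: 25^{36} ≡ 1 mod 63 since gcd(25, 63) = 1. 166 = 4×36 + 22. So 25^{166} ≡ 25^{22} ≡ 25 mod 63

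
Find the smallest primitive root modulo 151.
g = 6. Powers: [6, 36, 65, 88, 75, 148, ...] generates all 150 non-zero residues.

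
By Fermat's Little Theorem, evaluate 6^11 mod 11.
By Fermat: 6^{10} ≡ 1 mod 11. So 6^{11} = 6^{10} · 6^{1} ≡ 6^{1} ≡ 6 mod 11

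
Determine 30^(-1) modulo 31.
Since 31 is prime, by Fermat 30^(-1) ≡ 30^{29} ≡ 30 mod 31. Verify: 30 × 30 = 900 ≡ 1 mod 31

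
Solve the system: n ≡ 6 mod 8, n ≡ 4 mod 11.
M = 8 × 11 = 88. M₁ = 11, y₁ ≡ 3 mod 8. M₂ = 8, y₂ ≡ 7 mod 11. n = 6×11×3 + 4×8×7 ≡ 70 mod 88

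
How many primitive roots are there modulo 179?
Number of primitive roots mod 179 = φ(p-1) = φ(178) = 88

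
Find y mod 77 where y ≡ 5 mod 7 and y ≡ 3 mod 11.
M = 7 × 11 = 77. M₁ = 11, y₁ ≡ 2 mod 7. M₂ = 7, y₂ ≡ 8 mod 11. y = 5×11×2 + 3×7×8 ≡ 47 mod 77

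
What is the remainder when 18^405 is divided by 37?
Using Fermat: 18^{36} ≡ 1 (mod 37). 405 ≡ 9 (mod 36). So 18^{405} ≡ 18^{9} ≡ 31 (mod 37)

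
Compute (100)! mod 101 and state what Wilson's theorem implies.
(100)! mod 101 = 100. Since this equals -1 mod 101, Wilson confirms 101 is prime.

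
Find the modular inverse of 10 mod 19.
Since 19 is prime, by Fermat 10^(-1) ≡ 10^{17} ≡ 2 mod 19. Verify: 10 × 2 = 20 ≡ 1 mod 19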